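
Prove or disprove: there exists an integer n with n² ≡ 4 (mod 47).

n = 45

n = 45 works: 45² = 2025, and 2025 − 4 = 2021 = 43·47.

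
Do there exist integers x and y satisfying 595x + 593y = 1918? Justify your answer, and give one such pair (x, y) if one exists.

x = 366, y = -364

Since gcd(595, 593) = 1, every integer is an integer combination of 595 and 593.
Run the Euclidean algorithm on 595 and 593: 595 = 1·593 + 2, 593 = 296·2 + 1, 2 = 2·1 + 0.
Working back up the chain: 1 = 593 − 296·2 = 593 − 296·(595 − 1·593) = −296·595 + 297·593. So 595·(-296) + 593·297 = 1.
Times 1918: 595·(-567728) + 593·569646 = 1918, so (-567728, 569646) solves it.
The general solution is x = -567728 + 593k, y = 569646 − 595k; taking k = 958 gives the smaller pair x = 366, y = -364.
Indeed 595·366 + 593·(-364) = 217770 − 215852 = 1918.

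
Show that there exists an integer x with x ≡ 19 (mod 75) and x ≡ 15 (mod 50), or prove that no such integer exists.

Both moduli are multiples of 25 = gcd(75, 50), so any solution would satisfy x ≡ 19 and x ≡ 15 modulo 25 simultaneously.
But 19 mod 25 = 19 while 15 mod 25 = 15, a contradiction.
Hence the system has no solution.

No, no such integer exists.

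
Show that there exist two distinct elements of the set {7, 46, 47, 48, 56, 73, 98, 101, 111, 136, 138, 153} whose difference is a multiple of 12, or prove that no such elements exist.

Reduce each element modulo 12: 7↦7, 46↦10, 47↦11, 48↦0, 56↦8, 73↦1, 98↦2, 101↦5, 111↦3, 136↦4, 138↦6, 153↦9.
No residue repeats among the 12 elements, so no pair has difference ≡ 0 (mod 12).

No such pair exists.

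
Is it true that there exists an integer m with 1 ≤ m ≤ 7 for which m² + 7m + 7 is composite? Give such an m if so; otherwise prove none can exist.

m = 4

At m = 4: 4² + 7·4 + 7 = 51 = 3·17, which is composite.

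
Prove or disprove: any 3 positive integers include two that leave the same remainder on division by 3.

No, the set {1, 2, 3} is a counterexample.

Try 3 consecutive integers, 1, 2, 3. Their remainders mod 3 are 1, 2, 0 — pairwise different, as any 3 ≤ 3 consecutive integers have distinct residues.
So no two of them leave the same remainder on division by 3; the claim fails for this set.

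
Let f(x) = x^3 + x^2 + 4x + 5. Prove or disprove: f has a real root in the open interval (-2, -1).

Such a root exists.

f(-2) = -7 and f(-1) = 1, which have opposite signs.
f is continuous everywhere (it is a polynomial), in particular on [-2, -1].
By the Intermediate Value Theorem f must vanish at some point of (-2, -1).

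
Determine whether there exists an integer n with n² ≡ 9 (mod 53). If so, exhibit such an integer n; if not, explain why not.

n = 50

Take n = 50. Then 50² = 2500 = 47·53 + 9, so 50² ≡ 9 (mod 53).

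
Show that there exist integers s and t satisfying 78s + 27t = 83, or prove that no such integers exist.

Both 78 and 27 are divisible by gcd(78, 27) = 3, hence so is any combination 78s + 27t.
However 83 leaves remainder 2 on division by 3.
Therefore 78s + 27t = 83 has no solution in integers.

There are no such integers.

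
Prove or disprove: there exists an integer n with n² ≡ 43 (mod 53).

n = 34

n = 34 works: 34² = 1156, and 1156 − 43 = 1113 = 21·53.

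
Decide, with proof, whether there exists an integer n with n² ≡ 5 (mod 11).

n = 7 works: 7² = 49, and 49 − 5 = 44 = 4·11.

n = 7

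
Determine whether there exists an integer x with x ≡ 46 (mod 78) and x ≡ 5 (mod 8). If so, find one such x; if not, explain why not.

There is no such integer.

Both moduli are multiples of 2 = gcd(78, 8), so any solution would satisfy x ≡ 46 and x ≡ 5 modulo 2 simultaneously.
These are incompatible: 46 − 5 = 41 is not divisible by 2.
Therefore no such x exists.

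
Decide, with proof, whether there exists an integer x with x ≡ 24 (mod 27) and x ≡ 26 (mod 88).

The moduli 27 and 88 are coprime, so by the Chinese Remainder Theorem a unique solution modulo 2376 exists.
Write x = 24 + 27t and require 24 + 27t ≡ 26 (mod 88), i.e. 27t ≡ 2 (mod 88).
To invert 27 modulo 88: 88 = 3·27 + 7, 27 = 3·7 + 6, 7 = 1·6 + 1, 6 = 6·1 + 0, and unwinding, 1 = 7 − 1·6 = 7 − (27 − 3·7) = −27 + 4·7 = −27 + 4·(88 − 3·27) = 4·88 − 13·27. Thus 27⁻¹ ≡ -13 ≡ 75 (mod 88).
Multiplying by 75: t ≡ 75·2 = 150 ≡ 62 (mod 88).
With t = 62: x = 24 + 27·62 = 1698.
Check: 1698 mod 27 = 24, 1698 mod 88 = 26. ✓

x = 1698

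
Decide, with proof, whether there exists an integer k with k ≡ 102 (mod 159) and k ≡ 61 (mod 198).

Both moduli are multiples of 3 = gcd(159, 198), so any solution would satisfy k ≡ 102 and k ≡ 61 modulo 3 simultaneously.
But 102 mod 3 = 0 while 61 mod 3 = 1, a contradiction.
Hence the system has no solution.

There is no such integer.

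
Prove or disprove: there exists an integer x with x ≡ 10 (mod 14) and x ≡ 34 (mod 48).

x = 178

The moduli are not coprime: gcd(14, 48) = 2. Compatibility requires 2 ∣ (34 − 10) = 24, which holds, so solutions exist.
Put x = 10 + 14t, so we need 14t ≡ 24 (mod 48), equivalently (divide by 2) 7t ≡ 12 (mod 24).
Since 7·7 = 49 = 2·24 + 1, the inverse of 7 mod 24 is 7.
Multiplying by 7: t ≡ 7·12 = 84 ≡ 12 (mod 24).
Then x = 10 + 14·12 = 178.
Indeed 178 ≡ 10 (mod 14) and 178 ≡ 34 (mod 48).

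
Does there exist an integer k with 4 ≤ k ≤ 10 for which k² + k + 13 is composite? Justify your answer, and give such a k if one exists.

k = 4

At k = 4: 4² + 4 + 13 = 33 = 3·11, which is composite.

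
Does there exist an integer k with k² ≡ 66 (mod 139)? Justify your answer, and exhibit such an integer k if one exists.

k = 30

k = 30 works: 30² = 900, and 900 − 66 = 834 = 6·139.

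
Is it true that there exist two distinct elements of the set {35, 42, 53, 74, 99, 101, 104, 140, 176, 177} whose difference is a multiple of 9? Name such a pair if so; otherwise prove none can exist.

The pair (35, 53) works.

35 mod 9 = 8 and 53 mod 9 = 8, so 53 − 35 = 18 = 2·9.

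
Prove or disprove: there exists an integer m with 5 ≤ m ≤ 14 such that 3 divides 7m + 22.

m = 5

At m = 5 we get 7·5 + 22 = 57, and 57 = 3·19.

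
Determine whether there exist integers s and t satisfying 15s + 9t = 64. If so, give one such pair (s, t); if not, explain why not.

gcd(15, 9) = 3, so every integer of the form 15s + 9t is a multiple of 3.
However 64 leaves remainder 1 on division by 3.
Hence no integers s, t satisfy the equation.

There are no such integers.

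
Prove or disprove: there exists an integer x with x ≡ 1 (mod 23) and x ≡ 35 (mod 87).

gcd(23, 87) = 1, so the Chinese Remainder Theorem guarantees exactly one residue class mod 2001 satisfying both.
Write x = 1 + 23t and require 1 + 23t ≡ 35 (mod 87), i.e. 23t ≡ 34 (mod 87).
To invert 23 modulo 87: 87 = 3·23 + 18, 23 = 1·18 + 5, 18 = 3·5 + 3, 5 = 1·3 + 2, 3 = 1·2 + 1, 2 = 2·1 + 0, and unwinding, 1 = 3 − 1·2 = 3 − (5 − 1·3) = −5 + 2·3 = −5 + 2·(18 − 3·5) = 2·18 − 7·5 = 2·18 − 7·(23 − 1·18) = −7·23 + 9·18 = −7·23 + 9·(87 − 3·23) = 9·87 − 34·23. Thus 23⁻¹ ≡ -34 ≡ 53 (mod 87).
Multiplying by 53: t ≡ 53·34 = 1802 ≡ 62 (mod 87).
Taking t = 62 gives x = 1 + 23·62 = 1427.
Check: 1427 mod 23 = 1, 1427 mod 87 = 35. ✓

x = 1427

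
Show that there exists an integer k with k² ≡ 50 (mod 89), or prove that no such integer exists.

k = 53

Take k = 53. Then 53² = 2809 = 31·89 + 50, so 53² ≡ 50 (mod 89).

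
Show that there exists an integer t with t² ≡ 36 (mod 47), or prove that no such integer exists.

Take t = 6. Then 6² = 36, and since 0 ≤ 36 < 47 this is already reduced: 6² ≡ 36 (mod 47).

t = 6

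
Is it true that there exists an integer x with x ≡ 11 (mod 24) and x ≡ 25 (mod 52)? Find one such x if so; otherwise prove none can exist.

No such integer exists.

Reduce both congruences modulo 4, which divides 24 and 52: they say x ≡ 11 (mod 4) and x ≡ 25 (mod 4).
But 11 mod 4 = 3 while 25 mod 4 = 1, a contradiction.
Therefore no such x exists.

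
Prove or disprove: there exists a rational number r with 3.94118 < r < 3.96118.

r = 71/18

Look for a denominator N such that an integer falls strictly between N·3.94118 and N·3.96118. N = 18 works: 18·3.94118 = 70.94124 < 71 < 71.30124 = 18·3.96118.
Hence 71/18 is a rational number with 3.94118 < 71/18 < 3.96118.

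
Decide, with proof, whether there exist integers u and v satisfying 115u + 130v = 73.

There are no such integers.

Any value of 115u + 130v is a multiple of gcd(115, 130) = 5.
But 73 is not a multiple of 5 (it leaves remainder 3).
So the equation is unsolvable over ℤ.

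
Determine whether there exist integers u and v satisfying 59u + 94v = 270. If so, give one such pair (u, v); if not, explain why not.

Since gcd(59, 94) = 1, every integer is an integer combination of 59 and 94.
Run the Euclidean algorithm on 94 and 59: 94 = 1·59 + 35, 59 = 1·35 + 24, 35 = 1·24 + 11, 24 = 2·11 + 2, 11 = 5·2 + 1, 2 = 2·1 + 0.
Unwinding: 1 = 11 − 5·2 = 11 − 5·(24 − 2·11) = −5·24 + 11·11 = −5·24 + 11·(35 − 1·24) = 11·35 − 16·24 = 11·35 − 16·(59 − 1·35) = −16·59 + 27·35 = −16·59 + 27·(94 − 1·59) = 27·94 − 43·59, i.e. 59·(-43) + 94·27 = 1.
Multiplying through by 270: u = (-43)·270 = -11610, v = 27·270 = 7290 is a solution.
Shifting by a multiple of (94, −59) keeps it a solution: u = -11610 + 124·94 = 46, v = 7290 − 124·59 = -26.
Indeed 59·46 + 94·(-26) = 2714 − 2444 = 270.

u = 46, v = -26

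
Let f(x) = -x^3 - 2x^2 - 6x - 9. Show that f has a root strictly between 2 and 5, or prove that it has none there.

No.

Evaluate at the endpoints: f(2) = -37, f(5) = -214 — same sign (negative).
f'(x) = -3x^2 - 4x - 6 has discriminant (-4)² − 4·(-3)·(-6) = -56 < 0, so f' has no real roots and is negative for every real x.
So f is strictly decreasing; between 2 and 5 its values lie between f(2) = -37 and f(5) = -214, all negative. Therefore f has no root in (2, 5).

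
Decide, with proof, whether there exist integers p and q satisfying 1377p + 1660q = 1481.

p = 1033, q = -856

1377 and 1660 are coprime, so 1377p + 1660q ranges over all of ℤ.
Dividing repeatedly: 1660 = 1·1377 + 283, 1377 = 4·283 + 245, 283 = 1·245 + 38, 245 = 6·38 + 17, 38 = 2·17 + 4, 17 = 4·4 + 1, 4 = 4·1 + 0.
Unwinding: 1 = 17 − 4·4 = 17 − 4·(38 − 2·17) = −4·38 + 9·17 = −4·38 + 9·(245 − 6·38) = 9·245 − 58·38 = 9·245 − 58·(283 − 1·245) = −58·283 + 67·245 = −58·283 + 67·(1377 − 4·283) = 67·1377 − 326·283 = 67·1377 − 326·(1660 − 1·1377) = −326·1660 + 393·1377, i.e. 1377·393 + 1660·(-326) = 1.
Multiplying through by 1481: p = 393·1481 = 582033, q = (-326)·1481 = -482806 is a solution.
Subtracting 350·1660 from p and adding 350·1377 to q gives the tidier solution (1033, -856).
Check: 1377·1033 + 1660·(-856) = 1422441 − 1420960 = 1481. ✓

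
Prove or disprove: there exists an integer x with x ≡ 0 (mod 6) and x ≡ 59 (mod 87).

No, no such integer exists.

gcd(6, 87) = 3. If x ≡ 0 (mod 6) and x ≡ 59 (mod 87), then x ≡ 0 (mod 3) and x ≡ 59 (mod 3).
But 0 mod 3 = 0 while 59 mod 3 = 2, a contradiction.
Hence the system has no solution.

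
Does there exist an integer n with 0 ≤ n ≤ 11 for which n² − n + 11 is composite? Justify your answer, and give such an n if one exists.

At n = 11: 11² − 11 + 11 = 121 = 11·11, which is composite.

n = 11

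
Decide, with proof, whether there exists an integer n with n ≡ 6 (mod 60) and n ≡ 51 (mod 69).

The moduli are not coprime: gcd(60, 69) = 3. Compatibility requires 3 ∣ (51 − 6) = 45, which holds, so solutions exist.
Write n = 6 + 60t. Then 60t ≡ 51 − 6 ≡ 45 (mod 69); dividing through by 3 gives 20t ≡ 15 (mod 23).
Note 20·15 = 300 ≡ 1 (mod 23) (as 300 − 1 = 13·23), so 20⁻¹ ≡ 15.
Multiplying by 15: t ≡ 15·15 = 225 ≡ 18 (mod 23).
Then n = 6 + 60·18 = 1086.
Verify: 1086 = 18·60 + 6 and 1086 = 15·69 + 51. ✓

n = 1086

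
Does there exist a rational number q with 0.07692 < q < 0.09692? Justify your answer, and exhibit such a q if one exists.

Scale by 11: the interval becomes (0.84612, 1.06612), which contains the integer 1.
Dividing back, 0.07692 < 1/11 < 0.09692, and 1/11 is rational.

q = 1/11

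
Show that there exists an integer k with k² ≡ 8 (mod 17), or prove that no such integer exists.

Take k = 12. Then 12² = 144 = 8·17 + 8, so 12² ≡ 8 (mod 17).

k = 12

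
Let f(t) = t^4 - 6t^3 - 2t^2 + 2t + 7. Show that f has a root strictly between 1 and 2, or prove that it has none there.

Yes, f has a root in the interval.

f(1) = 2 and f(2) = -29, which have opposite signs.
As a polynomial, f is continuous on every closed interval.
By the Intermediate Value Theorem f must vanish at some point of (1, 2).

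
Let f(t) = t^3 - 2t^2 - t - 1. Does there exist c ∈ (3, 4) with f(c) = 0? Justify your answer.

f(3) = 5 and f(4) = 27, both positive, so a sign-change argument is unavailable; we show f keeps this sign on the whole interval.
Shift to the endpoint 3: with t = 3 + u (0 < u < 1), one computes f(3 + u) = u^3 + 7u^2 + 14u + 5.
All 4 nonzero coefficients of this polynomial in u are positive; hence for u > 0 the value is a sum of positive terms (the constant 5 among them).
So f is strictly positive on (3, 4); no root exists in the interval.

f has no root in that interval.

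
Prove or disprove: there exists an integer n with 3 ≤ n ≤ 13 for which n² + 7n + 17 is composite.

At n = 12: 12² + 7·12 + 17 = 245 = 5·49, which is composite.

n = 12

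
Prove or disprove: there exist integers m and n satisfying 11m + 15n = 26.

11 and 15 are coprime, so 11m + 15n ranges over all of ℤ.
Run the Euclidean algorithm on 15 and 11: 15 = 1·11 + 4, 11 = 2·4 + 3, 4 = 1·3 + 1, 3 = 3·1 + 0.
Working back up the chain: 1 = 4 − 1·3 = 4 − (11 − 2·4) = −11 + 3·4 = −11 + 3·(15 − 1·11) = 3·15 − 4·11. So 11·(-4) + 15·3 = 1.
Scaling by 26 gives the particular solution (m, n) = (-104, 78).
Shifting by a multiple of (15, −11) keeps it a solution: m = -104 + 7·15 = 1, n = 78 − 7·11 = 1.
Indeed 11·1 + 15·1 = 11 + 15 = 26.

m = 1, n = 1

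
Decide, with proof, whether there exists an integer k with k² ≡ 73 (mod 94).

The prime 47 divides 94, so k² ≡ 73 (mod 94) would force k² ≡ 73 ≡ 26 (mod 47).
Apply Euler's criterion with the prime 47: 26 is a quadratic residue iff 26^23 ≡ 1 (mod 47), and a non-residue iff it is ≡ −1.
Repeated squaring mod 47: 26^2 = 676 ≡ 18; 26^4 ≡ 18² = 324 ≡ 42; 26^8 ≡ 42² = 1764 ≡ 25; 26^16 ≡ 25² = 625 ≡ 14.
Since 23 = 16 + 4 + 2 + 1, 26^23 ≡ 14 · 42 · 18 · 26; multiplying out mod 47: 14·42 = 588 ≡ 24, then 24·18 = 432 ≡ 9, then 9·26 = 234 ≡ 46. Thus 26^23 ≡ 46 ≡ −1 (mod 47).
The value −1 means 26 is a non-residue modulo 47, so k² ≡ 26 (mod 47) is impossible.
So 26 is not a square mod 47, and hence 73 is not a square mod 94.

No such integer exists.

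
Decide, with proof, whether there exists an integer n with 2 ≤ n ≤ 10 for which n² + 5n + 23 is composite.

The values for n = 2, 3, …, 10 are 37, 47, 59, 73, 89, 107, 127, 149, 173, and each of these is prime.
So no value in the range makes the expression composite.

No, no such integer n in that range exists.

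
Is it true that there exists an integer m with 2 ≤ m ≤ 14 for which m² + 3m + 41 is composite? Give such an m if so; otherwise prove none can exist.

m = 5

At m = 5: 5² + 3·5 + 41 = 81 = 3·27, which is composite.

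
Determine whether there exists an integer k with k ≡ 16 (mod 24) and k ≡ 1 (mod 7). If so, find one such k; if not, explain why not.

Since 24 and 7 share no common factor, CRT says the pair of congruences has a solution (unique mod 168).
Write k = 16 + 24t and require 16 + 24t ≡ 1 (mod 7), i.e. 24t ≡ 6 (mod 7).
24 ≡ 3 (mod 7), so this reads 3t ≡ 6 (mod 7). Invert 3 mod 7 by the Euclidean algorithm: 7 = 2·3 + 1, 3 = 3·1 + 0; back-substituting, 1 = 7 − 2·3. Hence 3·(-2) ≡ 1, so 3⁻¹ ≡ -2 ≡ 5 (mod 7).
Multiplying by 5: t ≡ 5·6 = 30 ≡ 2 (mod 7).
Taking t = 2 gives k = 16 + 24·2 = 64.
Indeed 64 ≡ 16 (mod 24) and 64 ≡ 1 (mod 7).

k = 64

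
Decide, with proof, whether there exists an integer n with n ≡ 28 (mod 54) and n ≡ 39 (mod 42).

There is no such integer.

Reduce both congruences modulo 6, which divides 54 and 42: they say n ≡ 28 (mod 6) and n ≡ 39 (mod 6).
These are incompatible: 28 − 39 = -11 is not divisible by 6.
So no integer satisfies both congruences.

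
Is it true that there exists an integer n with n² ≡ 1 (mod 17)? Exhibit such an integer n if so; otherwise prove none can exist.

n = 1

Take n = 1. Then 1² = 1, and since 0 ≤ 1 < 17 this is already reduced: 1² ≡ 1 (mod 17).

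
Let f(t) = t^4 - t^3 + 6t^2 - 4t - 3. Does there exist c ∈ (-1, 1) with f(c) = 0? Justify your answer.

Yes, such a c exists.

f(-1) = 9 and f(1) = -1, which have opposite signs.
Since f is a polynomial it is continuous on [-1, 1].
By the Intermediate Value Theorem, f takes the value 0 somewhere in the open interval.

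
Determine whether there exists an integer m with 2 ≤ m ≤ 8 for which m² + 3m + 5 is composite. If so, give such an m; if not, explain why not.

At m = 5: 5² + 3·5 + 5 = 45 = 3·15, which is composite.

m = 5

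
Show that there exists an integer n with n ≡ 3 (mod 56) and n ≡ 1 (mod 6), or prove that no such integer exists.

n = 115

Here gcd(56, 6) = 2, and both 3 and 1 leave remainder 1 mod 2, so the system is consistent.
The integers ≡ 3 (mod 56) are 3, 59, 115, …; their remainders mod 6 are 3, 5, 1, so n = 115 is the first that is ≡ 1 (mod 6).
Check: 115 mod 56 = 3, 115 mod 6 = 1. ✓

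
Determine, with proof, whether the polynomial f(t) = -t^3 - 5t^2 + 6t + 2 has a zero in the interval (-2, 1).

Such a root exists.

f(-2) = -22 and f(1) = 2, which have opposite signs.
f is continuous everywhere (it is a polynomial), in particular on [-2, 1].
By the Intermediate Value Theorem f must vanish at some point of (-2, 1).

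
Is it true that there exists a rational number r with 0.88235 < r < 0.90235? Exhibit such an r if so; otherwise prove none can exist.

r = 8/9

Look for a denominator N such that an integer falls strictly between N·0.88235 and N·0.90235. N = 9 works: 9·0.88235 = 7.94115 < 8 < 8.12115 = 9·0.90235.
Hence 8/9 is a rational number with 0.88235 < 8/9 < 0.90235.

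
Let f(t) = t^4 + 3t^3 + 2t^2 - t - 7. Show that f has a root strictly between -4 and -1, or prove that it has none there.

f(-4) = 93 and f(-1) = -6, which have opposite signs.
As a polynomial, f is continuous on every closed interval.
By the Intermediate Value Theorem, f takes the value 0 somewhere in the open interval.

Such a root exists.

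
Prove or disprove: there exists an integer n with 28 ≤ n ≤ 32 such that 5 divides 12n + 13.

n = 31

At n = 31 we get 12·31 + 13 = 385, and 385 = 5·77.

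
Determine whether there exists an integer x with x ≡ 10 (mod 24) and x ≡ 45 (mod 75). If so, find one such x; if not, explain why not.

No, no such integer exists.

Reduce both congruences modulo 3, which divides 24 and 75: they say x ≡ 10 (mod 3) and x ≡ 45 (mod 3).
However 10 ≡ 1 and 45 ≡ 0 (mod 3), and 1 ≠ 0.
Hence the system has no solution.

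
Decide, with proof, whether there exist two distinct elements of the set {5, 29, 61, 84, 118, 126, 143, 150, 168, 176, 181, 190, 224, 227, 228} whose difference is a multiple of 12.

The pair (5, 29) works.

Reduce each element mod 12: 5↦5, 29↦5, 61↦1, 84↦0, 118↦10, 126↦6, 143↦11, 150↦6, 168↦0, 176↦8, 181↦1, 190↦10, 224↦8, 227↦11, 228↦0. The residue 5 repeats (at 5 and 29), and 29 − 5 = 24 = 2·12.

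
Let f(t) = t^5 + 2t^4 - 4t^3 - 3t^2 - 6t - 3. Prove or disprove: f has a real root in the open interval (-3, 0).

Such a root exists.

f(-3) = 15 and f(0) = -3, which have opposite signs.
As a polynomial, f is continuous on every closed interval.
By the Intermediate Value Theorem f must vanish at some point of (-3, 0).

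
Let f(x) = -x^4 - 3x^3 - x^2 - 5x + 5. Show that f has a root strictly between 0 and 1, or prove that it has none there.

Yes, f has a root in the interval.

f(0) = 5 and f(1) = -5, which have opposite signs.
f is continuous everywhere (it is a polynomial), in particular on [0, 1].
By the Intermediate Value Theorem, f takes the value 0 somewhere in the open interval.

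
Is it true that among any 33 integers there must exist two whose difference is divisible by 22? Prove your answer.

Yes, this is always true.

Partition the integers by their residue mod 22; there are 22 classes.
With 33 integers and only 22 classes, the pigeonhole principle forces two of them, say a and b, into the same class.
Their difference a − b is then a multiple of 22.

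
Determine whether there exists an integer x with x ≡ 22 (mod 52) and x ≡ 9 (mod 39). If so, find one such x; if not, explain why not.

x = 126

gcd(52, 39) = 13. A simultaneous solution exists iff 22 ≡ 9 (mod 13); here 22 mod 13 = 9 = 9 mod 13, so it does.
The integers ≡ 22 (mod 52) are 22, 74, 126, …; their remainders mod 39 are 22, 35, 9, so x = 126 is the first that is ≡ 9 (mod 39).
Check: 126 mod 52 = 22, 126 mod 39 = 9. ✓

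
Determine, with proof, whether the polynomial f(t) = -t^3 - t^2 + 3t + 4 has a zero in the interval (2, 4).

No.

f(2) = -2 and f(4) = -64, both negative, so a sign-change argument is unavailable; we show f keeps this sign on the whole interval.
Substitute t = 2 + u, where 0 < u < 2 on the interval. Expanding, f(2 + u) = -u^3 - 7u^2 - 13u - 2.
The nonzero coefficients here are all negative, so for u > 0 every term is negative (or zero), and the constant term -2 is strictly negative.
So f is strictly negative on (2, 4); no root exists in the interval.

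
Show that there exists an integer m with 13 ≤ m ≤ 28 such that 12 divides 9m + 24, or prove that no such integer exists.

m = 16 works, since 9·16 + 24 = 168 = 14·12.

m = 16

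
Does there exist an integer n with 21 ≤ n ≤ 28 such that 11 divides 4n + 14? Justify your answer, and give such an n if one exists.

n = 24 works, since 4·24 + 14 = 110 = 10·11.

n = 24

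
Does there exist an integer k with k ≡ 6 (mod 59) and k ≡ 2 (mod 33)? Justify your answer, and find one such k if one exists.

The moduli 59 and 33 are coprime, so by the Chinese Remainder Theorem a unique solution modulo 1947 exists.
Write k = 6 + 59t and require 6 + 59t ≡ 2 (mod 33), i.e. 59t ≡ 29 (mod 33).
59 ≡ 26 (mod 33), so this reads 26t ≡ 29 (mod 33). Invert 26 mod 33 by the Euclidean algorithm: 33 = 1·26 + 7, 26 = 3·7 + 5, 7 = 1·5 + 2, 5 = 2·2 + 1, 2 = 2·1 + 0; back-substituting, 1 = 5 − 2·2 = 5 − 2·(7 − 1·5) = −2·7 + 3·5 = −2·7 + 3·(26 − 3·7) = 3·26 − 11·7 = 3·26 − 11·(33 − 1·26) = −11·33 + 14·26. Hence 26·14 ≡ 1, so 26⁻¹ ≡ 14 (mod 33).
Multiplying by 14: t ≡ 14·29 = 406 ≡ 10 (mod 33).
Taking t = 10 gives k = 6 + 59·10 = 596.
Verify: 596 = 10·59 + 6 and 596 = 18·33 + 2. ✓

k = 596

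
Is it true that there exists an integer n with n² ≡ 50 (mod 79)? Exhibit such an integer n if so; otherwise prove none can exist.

Take n = 34. Then 34² = 1156 = 14·79 + 50, so 34² ≡ 50 (mod 79).

n = 34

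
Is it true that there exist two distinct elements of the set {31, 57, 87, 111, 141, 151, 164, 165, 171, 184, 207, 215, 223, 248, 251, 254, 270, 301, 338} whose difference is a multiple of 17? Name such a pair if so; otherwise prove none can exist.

31 mod 17 = 14 and 184 mod 17 = 14, so 184 − 31 = 153 = 9·17.

Yes: 31 and 184.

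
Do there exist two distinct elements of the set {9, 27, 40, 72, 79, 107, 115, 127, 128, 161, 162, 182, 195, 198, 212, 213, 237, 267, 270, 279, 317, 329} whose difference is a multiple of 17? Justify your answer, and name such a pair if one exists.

9 and 128 are such a pair.

9 mod 17 = 9 and 128 mod 17 = 9, so 128 − 9 = 119 = 7·17.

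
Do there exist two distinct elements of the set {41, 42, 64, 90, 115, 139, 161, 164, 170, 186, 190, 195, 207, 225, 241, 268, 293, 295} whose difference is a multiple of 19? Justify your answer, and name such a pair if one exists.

No, no such pair exists.

Two integers differ by a multiple of 19 exactly when they have the same residue mod 19. The residues are 41↦3, 42↦4, 64↦7, 90↦14, 115↦1, 139↦6, 161↦9, 164↦12, 170↦18, 186↦15, 190↦0, 195↦5, 207↦17, 225↦16, 241↦13, 268↦2, 293↦8, 295↦10.
These 18 residues are pairwise different, hence no difference of two elements is divisible by 19.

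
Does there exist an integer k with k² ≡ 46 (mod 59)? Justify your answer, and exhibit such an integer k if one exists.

k = 20

k = 20 works: 20² = 400, and 400 − 46 = 354 = 6·59.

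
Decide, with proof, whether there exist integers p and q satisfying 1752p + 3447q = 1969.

There are no such integers.

Any value of 1752p + 3447q is a multiple of gcd(1752, 3447) = 3.
But 1969 is not a multiple of 3 (it leaves remainder 1).
Hence no integers p, q satisfy the equation.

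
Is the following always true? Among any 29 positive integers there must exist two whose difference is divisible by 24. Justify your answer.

Yes.

There are exactly 24 possible remainders on division by 24.
Placing 29 integers into 24 classes, some class receives at least two — say a and b.
Equal remainders mean a − b ≡ 0 (mod 24), so 24 divides their difference.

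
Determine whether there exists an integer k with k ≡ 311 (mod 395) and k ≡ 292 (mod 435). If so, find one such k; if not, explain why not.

gcd(395, 435) = 5. If k ≡ 311 (mod 395) and k ≡ 292 (mod 435), then k ≡ 311 (mod 5) and k ≡ 292 (mod 5).
However 311 ≡ 1 and 292 ≡ 2 (mod 5), and 1 ≠ 2.
So no integer satisfies both congruences.

There is no such integer.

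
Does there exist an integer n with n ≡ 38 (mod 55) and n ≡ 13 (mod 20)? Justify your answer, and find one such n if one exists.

n = 93

Here gcd(55, 20) = 5, and both 38 and 13 leave remainder 3 mod 5, so the system is consistent.
Step through n = 38, 38 + 55, 38 + 2·55, …: the values 38, 93 reduce mod 20 to 18, 13. The value 93 hits 13.
Indeed 93 ≡ 38 (mod 55) and 93 ≡ 13 (mod 20).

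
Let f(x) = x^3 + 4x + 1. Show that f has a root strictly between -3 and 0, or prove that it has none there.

Such a root exists.

f(-3) = -38 and f(0) = 1, which have opposite signs.
Since f is a polynomial it is continuous on [-3, 0].
By the Intermediate Value Theorem f must vanish at some point of (-3, 0).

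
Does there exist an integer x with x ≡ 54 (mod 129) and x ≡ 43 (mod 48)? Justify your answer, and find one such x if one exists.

gcd(129, 48) = 3. If x ≡ 54 (mod 129) and x ≡ 43 (mod 48), then x ≡ 54 (mod 3) and x ≡ 43 (mod 3).
These are incompatible: 54 − 43 = 11 is not divisible by 3.
Therefore no such x exists.

No, no such integer exists.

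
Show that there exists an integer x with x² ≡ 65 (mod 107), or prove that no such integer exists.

Apply Euler's criterion with the prime 107: 65 is a quadratic residue iff 65^53 ≡ 1 (mod 107), and a non-residue iff it is ≡ −1.
Squaring successively (mod 107): 65^2 = 4225 ≡ 52; 65^4 ≡ 52² = 2704 ≡ 29; 65^8 ≡ 29² = 841 ≡ 92; 65^16 ≡ 92² = 8464 ≡ 11; 65^32 ≡ 11² = 121 ≡ 14.
Since 53 = 32 + 16 + 4 + 1, 65^53 ≡ 14 · 11 · 29 · 65; multiplying out mod 107: 14·11 = 154 ≡ 47, then 47·29 = 1363 ≡ 79, then 79·65 = 5135 ≡ 106. Thus 65^53 ≡ 106 ≡ −1 (mod 107).
The value −1 means 65 is a non-residue modulo 107, so x² ≡ 65 (mod 107) is impossible.

There is no such integer.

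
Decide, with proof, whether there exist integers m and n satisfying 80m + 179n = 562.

m = 101, n = -42

80 and 179 are coprime, so 80m + 179n ranges over all of ℤ.
Euclidean algorithm: 179 = 2·80 + 19, 80 = 4·19 + 4, 19 = 4·4 + 3, 4 = 1·3 + 1, 3 = 3·1 + 0.
Back-substituting, 1 = 4 − 1·3 = 4 − (19 − 4·4) = −19 + 5·4 = −19 + 5·(80 − 4·19) = 5·80 − 21·19 = 5·80 − 21·(179 − 2·80) = −21·179 + 47·80; that is, 80·47 + 179·(-21) = 1.
Multiplying through by 562: m = 47·562 = 26414, n = (-21)·562 = -11802 is a solution.
Subtracting 147·179 from m and adding 147·80 to n gives the tidier solution (101, -42).
Check: 80·101 + 179·(-42) = 8080 − 7518 = 562. ✓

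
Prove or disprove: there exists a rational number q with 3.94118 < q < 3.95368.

Multiplying by 18: 18·3.94118 = 70.94124 and 18·3.95368 = 71.16624, so the integer 71 lies strictly between them.
So q = 71/18 works: it is a ratio of integers, and dividing 18·3.94118 < 71 < 18·3.95368 through by 18 gives 3.94118 < 71/18 < 3.95368.

q = 71/18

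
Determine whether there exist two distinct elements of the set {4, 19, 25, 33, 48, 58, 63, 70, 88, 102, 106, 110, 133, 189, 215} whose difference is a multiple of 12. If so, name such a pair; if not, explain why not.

Reduce each element mod 12: 4↦4, 19↦7, 25↦1, 33↦9, 48↦0, 58↦10, 63↦3, 70↦10, 88↦4, 102↦6, 106↦10, 110↦2, 133↦1, 189↦9, 215↦11. The residue 4 repeats (at 4 and 88), and 88 − 4 = 84 = 7·12.

Yes: 4 and 88.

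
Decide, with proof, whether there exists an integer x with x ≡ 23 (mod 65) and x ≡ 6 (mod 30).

gcd(65, 30) = 5. If x ≡ 23 (mod 65) and x ≡ 6 (mod 30), then x ≡ 23 (mod 5) and x ≡ 6 (mod 5).
But 23 mod 5 = 3 while 6 mod 5 = 1, a contradiction.
Hence the system has no solution.

No, no such integer exists.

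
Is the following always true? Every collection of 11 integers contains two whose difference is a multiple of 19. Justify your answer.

Take the 11 consecutive integers 68, 69, …, 78: their residues mod 19 are all distinct because 11 ≤ 19.
No two share a residue, so no pair has difference divisible by 19; the claim fails for this set.

No, the set {68, 69, 70, 71, 72, 73, 74, 75, 76, 77, 78} is a counterexample.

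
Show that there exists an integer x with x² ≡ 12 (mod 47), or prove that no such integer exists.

x = 23

x = 23 works: 23² = 529, and 529 − 12 = 517 = 11·47.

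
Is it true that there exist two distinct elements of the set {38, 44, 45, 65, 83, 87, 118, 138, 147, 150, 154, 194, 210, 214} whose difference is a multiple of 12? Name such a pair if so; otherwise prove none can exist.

Both 38 and 194 leave remainder 2 on division by 12; their difference 156 = 13·12 is a multiple of 12.

38 and 194 are such a pair.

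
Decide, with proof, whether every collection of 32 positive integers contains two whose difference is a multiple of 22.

Partition the integers by their residue mod 22; there are 22 classes.
Placing 32 integers into 22 classes, some class receives at least two — say a and b.
Then a ≡ b (mod 22), i.e. 22 ∣ (a − b).

True.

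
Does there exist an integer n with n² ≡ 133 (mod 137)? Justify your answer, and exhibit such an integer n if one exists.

n = 74 works: 74² = 5476, and 5476 − 133 = 5343 = 39·137.

n = 74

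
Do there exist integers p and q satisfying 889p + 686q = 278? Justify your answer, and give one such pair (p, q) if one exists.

No such integers exist.

Any value of 889p + 686q is a multiple of gcd(889, 686) = 7.
However 278 leaves remainder 5 on division by 7.
Therefore 889p + 686q = 278 has no solution in integers.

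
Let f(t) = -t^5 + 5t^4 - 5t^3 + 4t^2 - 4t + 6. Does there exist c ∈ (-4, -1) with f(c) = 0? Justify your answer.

No.

f(-4) = 2710 and f(-1) = 25, both positive, so a sign-change argument is unavailable; we show f keeps this sign on the whole interval.
Substitute t = -1 − u, where 0 < u < 3 on the interval. Expanding, f(-1 − u) = u^5 + 10u^4 + 35u^3 + 59u^2 + 52u + 25.
The nonzero coefficients here are all positive, so for u > 0 every term is positive (or zero), and the constant term 25 is strictly positive.
Therefore f(t) > 0 throughout (-4, -1), and f has no zero there.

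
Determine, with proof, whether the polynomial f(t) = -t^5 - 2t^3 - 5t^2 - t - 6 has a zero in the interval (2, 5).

No such root exists.

f(2) = -76 and f(5) = -3511, both negative, so a sign-change argument is unavailable; we show f keeps this sign on the whole interval.
Shift to the endpoint 2: with t = 2 + u (0 < u < 3), one computes f(2 + u) = -u^5 - 10u^4 - 42u^3 - 97u^2 - 125u - 76.
All 6 nonzero coefficients of this polynomial in u are negative; hence for u > 0 the value is a sum of negative terms (the constant -76 among them).
Therefore f(t) < 0 throughout (2, 5), and f has no zero there.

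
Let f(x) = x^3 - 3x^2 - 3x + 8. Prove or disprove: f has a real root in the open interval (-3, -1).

f(-3) = -37 and f(-1) = 7, which have opposite signs.
Since f is a polynomial it is continuous on [-3, -1].
By the Intermediate Value Theorem, f takes the value 0 somewhere in the open interval.

Such a root exists.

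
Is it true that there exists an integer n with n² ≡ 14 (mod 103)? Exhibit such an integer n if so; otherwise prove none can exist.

Take n = 80. Then 80² = 6400 = 62·103 + 14, so 80² ≡ 14 (mod 103).

n = 80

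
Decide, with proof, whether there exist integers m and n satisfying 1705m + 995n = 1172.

No such integers exist.

Both 1705 and 995 are divisible by gcd(1705, 995) = 5, hence so is any combination 1705m + 995n.
But 1172 is not a multiple of 5 (it leaves remainder 2).
So the equation is unsolvable over ℤ.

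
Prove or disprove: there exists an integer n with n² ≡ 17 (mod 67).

n = 34

n = 34 works: 34² = 1156, and 1156 − 17 = 1139 = 17·67.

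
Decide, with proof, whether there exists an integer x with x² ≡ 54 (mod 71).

x = 14

x = 14 works: 14² = 196, and 196 − 54 = 142 = 2·71.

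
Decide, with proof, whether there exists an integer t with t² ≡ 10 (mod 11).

No, no such integer exists.

Squares mod 11 repeat after t = 5 (as (−t)² = t²); for t = 0..5 they are 0, 1, 4, 9, 5, 3.
So the quadratic residues mod 11 are {0, 1, 3, 4, 5, 9}, and 10 is not among them.
Therefore t² ≡ 10 (mod 11) has no solution.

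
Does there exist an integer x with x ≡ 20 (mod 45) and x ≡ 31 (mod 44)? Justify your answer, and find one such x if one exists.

x = 515

The moduli 45 and 44 are coprime, so by the Chinese Remainder Theorem a unique solution modulo 1980 exists.
Any solution of the first congruence is x = 20 + 45t; substituting into the second, 45t ≡ 31 − 20 ≡ 11 (mod 44).
45 ≡ 1 (mod 44), so this reads 1t ≡ 11 (mod 44). So t ≡ 11 (mod 44).
With t = 11: x = 20 + 45·11 = 515.
Indeed 515 ≡ 20 (mod 45) and 515 ≡ 31 (mod 44).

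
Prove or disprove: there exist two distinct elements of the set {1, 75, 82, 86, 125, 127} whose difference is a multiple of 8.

Reduce each element modulo 8: 1↦1, 75↦3, 82↦2, 86↦6, 125↦5, 127↦7.
All 6 residues are distinct, so no two elements differ by a multiple of 8.

There is no such pair.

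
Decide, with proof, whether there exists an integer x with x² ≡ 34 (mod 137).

Take x = 87. Then 87² = 7569 = 55·137 + 34, so 87² ≡ 34 (mod 137).

x = 87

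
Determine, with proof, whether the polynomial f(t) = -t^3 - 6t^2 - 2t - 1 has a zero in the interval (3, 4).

f(3) = -88 and f(4) = -169, both negative, so a sign-change argument is unavailable; we show f keeps this sign on the whole interval.
Substitute t = 3 + u, where 0 < u < 1 on the interval. Expanding, f(3 + u) = -u^3 - 15u^2 - 65u - 88.
The nonzero coefficients here are all negative, so for u > 0 every term is negative (or zero), and the constant term -88 is strictly negative.
Therefore f(t) < 0 throughout (3, 4), and f has no zero there.

No such root exists.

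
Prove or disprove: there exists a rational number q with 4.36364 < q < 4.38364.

Multiplying by 8: 8·4.36364 = 34.90912 and 8·4.38364 = 35.06912, so the integer 35 lies strictly between them.
So q = 35/8 works: it is a ratio of integers, and dividing 8·4.36364 < 35 < 8·4.38364 through by 8 gives 4.36364 < 35/8 < 4.38364.

q = 35/8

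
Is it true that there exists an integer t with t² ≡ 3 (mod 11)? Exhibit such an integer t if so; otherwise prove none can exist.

t = 6

t = 6 works: 6² = 36, and 36 − 3 = 33 = 3·11.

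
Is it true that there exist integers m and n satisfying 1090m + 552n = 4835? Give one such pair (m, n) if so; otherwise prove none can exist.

No such integers exist.

gcd(1090, 552) = 2, so every integer of the form 1090m + 552n is a multiple of 2.
However 4835 leaves remainder 1 on division by 2.
So the equation is unsolvable over ℤ.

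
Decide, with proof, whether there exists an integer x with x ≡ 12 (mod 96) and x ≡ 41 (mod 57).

No such integer exists.

Reduce both congruences modulo 3, which divides 96 and 57: they say x ≡ 12 (mod 3) and x ≡ 41 (mod 3).
But 12 mod 3 = 0 while 41 mod 3 = 2, a contradiction.
Hence the system has no solution.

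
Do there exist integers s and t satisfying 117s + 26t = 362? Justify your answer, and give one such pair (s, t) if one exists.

There are no such integers.

Any value of 117s + 26t is a multiple of gcd(117, 26) = 13.
But 362 = 13·27 + 11, so 13 ∤ 362.
So the equation is unsolvable over ℤ.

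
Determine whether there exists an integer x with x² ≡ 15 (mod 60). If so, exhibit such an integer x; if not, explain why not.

No, no such integer exists.

Work modulo the divisor 4 of 60. If x² ≡ 15 (mod 60) then x² ≡ 3 (mod 4).
Since (4 − x)² ≡ x² (mod 4), it suffices to square x = 0, 1, …, 2: the residues are 0, 1, 0.
The set of squares mod 4 is therefore {0, 1}, which does not contain 3.
Therefore x² ≡ 15 (mod 60) has no solution.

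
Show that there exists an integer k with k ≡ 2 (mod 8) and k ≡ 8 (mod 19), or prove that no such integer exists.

k = 122

Since 8 and 19 share no common factor, CRT says the pair of congruences has a solution (unique mod 152).
Write k = 2 + 8t and require 2 + 8t ≡ 8 (mod 19), i.e. 8t ≡ 6 (mod 19).
Note 8·12 = 96 ≡ 1 (mod 19) (as 96 − 1 = 5·19), so 8⁻¹ ≡ 12.
Therefore t ≡ 12·6 = 72 ≡ 15 (mod 19).
With t = 15: k = 2 + 8·15 = 122.
Verify: 122 = 15·8 + 2 and 122 = 6·19 + 8. ✓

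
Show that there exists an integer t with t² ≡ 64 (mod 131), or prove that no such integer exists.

Take t = 123. Then 123² = 15129 = 115·131 + 64, so 123² ≡ 64 (mod 131).

t = 123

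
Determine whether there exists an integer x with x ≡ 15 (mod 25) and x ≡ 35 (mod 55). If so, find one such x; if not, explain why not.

x = 90

gcd(25, 55) = 5. A simultaneous solution exists iff 15 ≡ 35 (mod 5); here 15 mod 5 = 0 = 35 mod 5, so it does.
The integers ≡ 15 (mod 25) are 15, 40, 65, 90, …; their remainders mod 55 are 15, 40, 10, 35, so x = 90 is the first that is ≡ 35 (mod 55).
Verify: 90 = 3·25 + 15 and 90 = 1·55 + 35. ✓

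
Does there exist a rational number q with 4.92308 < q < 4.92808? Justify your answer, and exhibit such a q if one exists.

q = 133/27

Look for a denominator N such that an integer falls strictly between N·4.92308 and N·4.92808. N = 27 works: 27·4.92308 = 132.92316 < 133 < 133.05816 = 27·4.92808.
So q = 133/27 works: it is a ratio of integers, and dividing 27·4.92308 < 133 < 27·4.92808 through by 27 gives 4.92308 < 133/27 < 4.92808.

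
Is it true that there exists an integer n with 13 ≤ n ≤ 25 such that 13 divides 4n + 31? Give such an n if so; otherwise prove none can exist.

Try n = 15: 4·15 + 31 = 91 = 7·13, which is divisible by 13.

n = 15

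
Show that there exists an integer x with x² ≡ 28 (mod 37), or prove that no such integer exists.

x = 19

x = 19 works: 19² = 361, and 361 − 28 = 333 = 9·37.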